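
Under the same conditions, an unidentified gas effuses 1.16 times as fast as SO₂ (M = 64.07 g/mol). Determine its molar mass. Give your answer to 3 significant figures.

Graham's law gives rate_X/rate_SO₂ = √(M_SO₂/M_X).
1.16 = √(64.07/M_X)
M_X = 64.07 / 1.16² = 64.07 / 1.346 = 47.6 g/mol

47.6 g/mol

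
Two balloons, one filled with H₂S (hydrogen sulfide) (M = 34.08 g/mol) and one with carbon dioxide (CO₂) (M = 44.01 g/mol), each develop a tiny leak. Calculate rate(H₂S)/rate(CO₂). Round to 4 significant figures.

1.136

Graham's law gives rate_H₂S/rate_CO₂ = √(M_CO₂/M_H₂S) = √(44.01/34.08) = √1.291 = 1.136.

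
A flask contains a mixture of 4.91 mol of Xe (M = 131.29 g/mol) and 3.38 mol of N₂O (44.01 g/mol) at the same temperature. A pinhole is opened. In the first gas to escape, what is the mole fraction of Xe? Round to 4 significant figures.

0.4568

The effusion rate of species i is ∝ p_i/√M_i ∝ n_i/√M_i.
Mole fraction of Xe in the effusate = (n_Xe/√M_Xe) / (n_Xe/√M_Xe + n_N₂O/√M_N₂O)
= (4.91/√131.29) / (4.91/√131.29 + 3.38/√44.01) = 0.4285/(0.4285 + 0.5095) = 0.4568.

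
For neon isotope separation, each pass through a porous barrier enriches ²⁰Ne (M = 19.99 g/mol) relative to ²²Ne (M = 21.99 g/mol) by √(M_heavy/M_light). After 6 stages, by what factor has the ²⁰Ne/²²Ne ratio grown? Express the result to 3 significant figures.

1.33

Each stage multiplies the ratio by α = √(21.99/19.99), so after 6 stages the overall factor is α^6 = (21.99/19.99)^(6/2).
= 1.10005^3 = 1.33.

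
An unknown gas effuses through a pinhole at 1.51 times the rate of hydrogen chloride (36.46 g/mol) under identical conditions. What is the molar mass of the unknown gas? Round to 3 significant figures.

From Graham's law, rate_X/rate_HCl = √(M_HCl/M_X).
1.51 = √(36.46/M_X)
M_X = 36.46 / 1.51² = 36.46 / 2.280 = 16.0 g/mol

16.0 g/mol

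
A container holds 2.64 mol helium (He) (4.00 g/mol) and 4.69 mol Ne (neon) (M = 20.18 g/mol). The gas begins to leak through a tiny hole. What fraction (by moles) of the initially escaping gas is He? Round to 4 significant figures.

0.5584

Effusion rate of each component ∝ n_i/√M_i (partial pressure × 1/√M).
Mole fraction of He in the effusate = (n_He/√M_He) / (n_He/√M_He + n_Ne/√M_Ne)
= (2.64/√4.00) / (2.64/√4.00 + 4.69/√20.18) = 1.320/(1.320 + 1.044) = 0.5584.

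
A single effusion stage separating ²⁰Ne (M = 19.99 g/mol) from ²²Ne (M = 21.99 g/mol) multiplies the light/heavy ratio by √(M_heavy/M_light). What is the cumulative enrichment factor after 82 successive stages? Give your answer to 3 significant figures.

Each stage multiplies the ratio by α = √(21.99/19.99), so after 82 stages the overall factor is α^82 = (21.99/19.99)^(82/2).
= 1.10005^41 = 49.9.

49.9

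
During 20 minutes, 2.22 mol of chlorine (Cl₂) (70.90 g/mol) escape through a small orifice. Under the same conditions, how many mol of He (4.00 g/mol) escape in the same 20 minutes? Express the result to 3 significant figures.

From Graham's law, rate_He/rate_Cl₂ = √(M_Cl₂/M_He) = √(70.90/4.00) = √17.73 = 4.210.
So the amount for He is 2.22 × 4.210 = 9.35 mol.

9.35 mol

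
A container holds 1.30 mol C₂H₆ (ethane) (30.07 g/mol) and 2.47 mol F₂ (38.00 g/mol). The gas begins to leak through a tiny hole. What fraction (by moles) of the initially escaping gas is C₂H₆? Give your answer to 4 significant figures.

The effusion rate of species i is ∝ p_i/√M_i ∝ n_i/√M_i.
x_C₂H₆(eff) = (n_C₂H₆/√M_C₂H₆) / (n_C₂H₆/√M_C₂H₆ + n_F₂/√M_F₂)
= (1.30/√30.07) / (1.30/√30.07 + 2.47/√38.00) = 0.2371/(0.2371 + 0.4007) = 0.3717.

0.3717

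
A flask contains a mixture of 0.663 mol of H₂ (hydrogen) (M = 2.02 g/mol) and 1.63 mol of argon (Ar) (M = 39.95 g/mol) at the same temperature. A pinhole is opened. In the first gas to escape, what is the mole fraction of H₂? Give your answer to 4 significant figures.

The effusion rate of species i is ∝ p_i/√M_i ∝ n_i/√M_i.
So x_H₂ in the escaping gas = (n_H₂/√M_H₂) / Σ(n_i/√M_i)
= (0.663/√2.02) / (0.663/√2.02 + 1.63/√39.95) = 0.4665/(0.4665 + 0.2579) = 0.6440.

0.6440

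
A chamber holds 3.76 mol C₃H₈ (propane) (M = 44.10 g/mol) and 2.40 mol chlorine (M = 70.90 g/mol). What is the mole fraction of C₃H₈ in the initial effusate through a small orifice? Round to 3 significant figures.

0.665

Effusion rate of each component ∝ n_i/√M_i (partial pressure × 1/√M).
x_C₃H₈(eff) = (n_C₃H₈/√M_C₃H₈) / (n_C₃H₈/√M_C₃H₈ + n_Cl₂/√M_Cl₂)
= (3.76/√44.10) / (3.76/√44.10 + 2.40/√70.90) = 0.5662/(0.5662 + 0.2850) = 0.665.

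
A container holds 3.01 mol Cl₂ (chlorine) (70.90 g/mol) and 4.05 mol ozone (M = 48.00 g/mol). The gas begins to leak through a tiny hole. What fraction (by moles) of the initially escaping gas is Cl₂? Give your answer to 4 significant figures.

The effusion rate of species i is ∝ p_i/√M_i ∝ n_i/√M_i.
x_Cl₂(eff) = (n_Cl₂/√M_Cl₂) / (n_Cl₂/√M_Cl₂ + n_O₃/√M_O₃)
= (3.01/√70.90) / (3.01/√70.90 + 4.05/√48.00) = 0.3575/(0.3575 + 0.5846) = 0.3795.

0.3795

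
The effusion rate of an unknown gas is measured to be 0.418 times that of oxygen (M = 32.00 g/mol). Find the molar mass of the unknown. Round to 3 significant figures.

By Graham's law, rate_X/rate_O₂ = √(M_O₂/M_X).
0.418 = √(32.00/M_X)
M_X = 32.00 / 0.418² = 32.00 / 0.1747 = 183 g/mol

183 g/mol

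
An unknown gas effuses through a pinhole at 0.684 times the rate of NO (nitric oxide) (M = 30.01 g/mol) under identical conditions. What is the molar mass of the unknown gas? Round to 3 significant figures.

64.1 g/mol

Since effusion rate ∝ 1/√M, rate_X/rate_NO = √(M_NO/M_X).
0.684 = √(30.01/M_X)
M_X = 30.01 / 0.684² = 30.01 / 0.4679 = 64.1 g/mol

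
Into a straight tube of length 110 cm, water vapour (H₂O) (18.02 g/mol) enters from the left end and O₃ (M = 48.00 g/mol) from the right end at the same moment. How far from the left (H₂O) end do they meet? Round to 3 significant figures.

68.2 cm

The fronts meet when d_H₂O + d_O₃ = L with d_H₂O/d_O₃ = √(M_O₃/M_H₂O) (Graham's law). Here √(M_O₃/M_H₂O) = √(48.00/18.02) = 1.632.
With d_H₂O + d_O₃ = 110 cm, d_O₃ = 110/(1 + 1.632) = 41.79 cm.
d_H₂O = 110 − 41.79 = 68.2 cm.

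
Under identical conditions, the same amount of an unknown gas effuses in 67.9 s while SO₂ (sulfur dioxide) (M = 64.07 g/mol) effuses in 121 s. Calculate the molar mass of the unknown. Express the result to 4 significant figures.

Using Graham's law: t_X/t_SO₂ = √(M_X/M_SO₂).
67.9/121 = 0.5612 = √(M_X/64.07)
M_X = 64.07 × 0.5612² = 64.07 × 0.3149 = 20.18 g/mol

20.18 g/mol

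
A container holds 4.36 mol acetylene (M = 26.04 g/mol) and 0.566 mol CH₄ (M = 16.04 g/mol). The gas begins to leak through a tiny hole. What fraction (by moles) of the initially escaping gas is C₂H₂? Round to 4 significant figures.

The effusion rate of species i is ∝ p_i/√M_i ∝ n_i/√M_i.
So x_C₂H₂ in the escaping gas = (n_C₂H₂/√M_C₂H₂) / Σ(n_i/√M_i)
= (4.36/√26.04) / (4.36/√26.04 + 0.566/√16.04) = 0.8544/(0.8544 + 0.1413) = 0.8581.

0.8581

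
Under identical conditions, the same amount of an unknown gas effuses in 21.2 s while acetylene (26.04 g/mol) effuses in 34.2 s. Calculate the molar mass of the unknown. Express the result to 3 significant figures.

10.0 g/mol

Using Graham's law: t_X/t_C₂H₂ = √(M_X/M_C₂H₂).
21.2/34.2 = 0.6199 = √(M_X/26.04)
M_X = 26.04 × 0.6199² = 26.04 × 0.3843 = 10.0 g/mol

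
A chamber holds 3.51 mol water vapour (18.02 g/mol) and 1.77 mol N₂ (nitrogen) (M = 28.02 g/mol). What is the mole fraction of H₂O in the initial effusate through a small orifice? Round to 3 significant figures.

0.712

The effusion rate of species i is ∝ p_i/√M_i ∝ n_i/√M_i.
Mole fraction of H₂O in the effusate = (n_H₂O/√M_H₂O) / (n_H₂O/√M_H₂O + n_N₂/√M_N₂)
= (3.51/√18.02) / (3.51/√18.02 + 1.77/√28.02) = 0.8269/(0.8269 + 0.3344) = 0.712.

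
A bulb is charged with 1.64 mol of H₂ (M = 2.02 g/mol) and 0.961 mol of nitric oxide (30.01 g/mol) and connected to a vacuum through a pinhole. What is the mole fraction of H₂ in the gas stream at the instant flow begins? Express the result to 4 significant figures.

Effusion rate of each component ∝ n_i/√M_i (partial pressure × 1/√M).
x_H₂(eff) = (n_H₂/√M_H₂) / (n_H₂/√M_H₂ + n_NO/√M_NO)
= (1.64/√2.02) / (1.64/√2.02 + 0.961/√30.01) = 1.154/(1.154 + 0.1754) = 0.8680.

0.8680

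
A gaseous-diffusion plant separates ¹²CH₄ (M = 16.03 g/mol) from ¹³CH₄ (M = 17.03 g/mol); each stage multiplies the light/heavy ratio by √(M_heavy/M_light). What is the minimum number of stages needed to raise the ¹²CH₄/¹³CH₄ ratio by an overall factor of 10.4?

78

Single-stage factor α = √(17.03/16.03), so ln α = ½ ln(1.06238) = 0.03026.
Need α^N ≥ 10.4 ⇒ N ≥ ln(10.4) / ln α = 2.342 / 0.03026 = 77.40.
Minimum whole number of stages: N = 78.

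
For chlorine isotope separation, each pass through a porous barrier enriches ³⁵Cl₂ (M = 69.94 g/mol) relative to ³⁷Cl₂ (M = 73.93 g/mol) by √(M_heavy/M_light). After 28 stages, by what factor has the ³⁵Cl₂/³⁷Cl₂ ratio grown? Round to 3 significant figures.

Overall factor = α^28 with α = √(73.93/69.94), i.e. (73.93/69.94)^(28/2).
= 1.05705^14 = 2.17.

2.17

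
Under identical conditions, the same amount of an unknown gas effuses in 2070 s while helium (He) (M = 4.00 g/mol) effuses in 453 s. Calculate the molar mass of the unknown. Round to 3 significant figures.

Using Graham's law: t_X/t_He = √(M_X/M_He).
2070/453 = 4.570 = √(M_X/4.00)
M_X = 4.00 × 4.570² = 4.00 × 20.88 = 83.5 g/mol

83.5 g/mol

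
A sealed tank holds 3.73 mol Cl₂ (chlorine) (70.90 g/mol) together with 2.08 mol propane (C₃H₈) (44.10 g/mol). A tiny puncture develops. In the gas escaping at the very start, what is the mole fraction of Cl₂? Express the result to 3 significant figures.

0.586

Effusion rate of each component ∝ n_i/√M_i (partial pressure × 1/√M).
x_Cl₂(eff) = (n_Cl₂/√M_Cl₂) / (n_Cl₂/√M_Cl₂ + n_C₃H₈/√M_C₃H₈)
= (3.73/√70.90) / (3.73/√70.90 + 2.08/√44.10) = 0.4430/(0.4430 + 0.3132) = 0.586.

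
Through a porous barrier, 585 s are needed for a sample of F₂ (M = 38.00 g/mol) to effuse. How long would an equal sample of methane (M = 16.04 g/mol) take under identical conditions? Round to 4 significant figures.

Since effusion rate ∝ 1/√M, t_CH₄/t_F₂ = √(M_CH₄/M_F₂) = √(16.04/38.00) = √0.4221 = 0.6497.
So the time for CH₄ is 585 × 0.6497 = 380.1 s.

380.1 s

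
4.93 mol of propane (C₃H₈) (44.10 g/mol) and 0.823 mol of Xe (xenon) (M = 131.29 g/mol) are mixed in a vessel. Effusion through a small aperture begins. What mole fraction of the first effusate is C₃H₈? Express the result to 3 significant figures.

0.912

Effusion rate of each component ∝ n_i/√M_i (partial pressure × 1/√M).
Mole fraction of C₃H₈ in the effusate = (n_C₃H₈/√M_C₃H₈) / (n_C₃H₈/√M_C₃H₈ + n_Xe/√M_Xe)
= (4.93/√44.10) / (4.93/√44.10 + 0.823/√131.29) = 0.7424/(0.7424 + 0.07183) = 0.912.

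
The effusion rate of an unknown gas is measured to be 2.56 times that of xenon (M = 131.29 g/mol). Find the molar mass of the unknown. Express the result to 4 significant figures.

By Graham's law, rate_X/rate_Xe = √(M_Xe/M_X).
2.56 = √(131.29/M_X)
M_X = 131.29 / 2.56² = 131.29 / 6.554 = 20.03 g/mol

20.03 g/mol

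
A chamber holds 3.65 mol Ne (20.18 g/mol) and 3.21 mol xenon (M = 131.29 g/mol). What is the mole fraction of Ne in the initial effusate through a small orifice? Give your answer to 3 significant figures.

Each component's effusion rate ∝ (its partial pressure)·(1/√M) ∝ n_i/√M_i.
So x_Ne in the escaping gas = (n_Ne/√M_Ne) / Σ(n_i/√M_i)
= (3.65/√20.18) / (3.65/√20.18 + 3.21/√131.29) = 0.8125/(0.8125 + 0.2801) = 0.744.

0.744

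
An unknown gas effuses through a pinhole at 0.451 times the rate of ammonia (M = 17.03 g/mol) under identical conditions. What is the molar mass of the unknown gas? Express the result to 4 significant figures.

83.73 g/mol

Graham's law gives rate_X/rate_NH₃ = √(M_NH₃/M_X).
0.451 = √(17.03/M_X)
M_X = 17.03 / 0.451² = 17.03 / 0.2034 = 83.73 g/mol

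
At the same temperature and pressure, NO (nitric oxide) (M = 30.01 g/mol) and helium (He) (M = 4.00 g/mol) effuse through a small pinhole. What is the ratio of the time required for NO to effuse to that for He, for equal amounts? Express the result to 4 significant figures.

2.739

By Graham's law, t_NO/t_He = √(M_NO/M_He) = √(30.01/4.00) = √7.503 = 2.739.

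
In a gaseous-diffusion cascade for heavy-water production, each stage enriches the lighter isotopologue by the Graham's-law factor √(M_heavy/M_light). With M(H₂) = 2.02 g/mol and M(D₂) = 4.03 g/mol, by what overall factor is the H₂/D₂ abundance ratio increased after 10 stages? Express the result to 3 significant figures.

Each stage multiplies the ratio by α = √(4.03/2.02), so after 10 stages the overall factor is α^10 = (4.03/2.02)^(10/2).
= 1.99505^5 = 31.6.

31.6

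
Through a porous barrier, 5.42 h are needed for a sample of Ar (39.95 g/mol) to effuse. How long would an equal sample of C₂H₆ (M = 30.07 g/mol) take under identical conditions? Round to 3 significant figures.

Graham's law gives t_C₂H₆/t_Ar = √(M_C₂H₆/M_Ar) = √(30.07/39.95) = √0.7527 = 0.8676.
So the time for C₂H₆ is 5.42 × 0.8676 = 4.70 h.

4.70 h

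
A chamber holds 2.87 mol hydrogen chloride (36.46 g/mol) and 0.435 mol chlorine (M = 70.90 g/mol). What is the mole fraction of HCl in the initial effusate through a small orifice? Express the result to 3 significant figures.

0.902

The effusion rate of species i is ∝ p_i/√M_i ∝ n_i/√M_i.
x_HCl(eff) = (n_HCl/√M_HCl) / (n_HCl/√M_HCl + n_Cl₂/√M_Cl₂)
= (2.87/√36.46) / (2.87/√36.46 + 0.435/√70.90) = 0.4753/(0.4753 + 0.05166) = 0.902.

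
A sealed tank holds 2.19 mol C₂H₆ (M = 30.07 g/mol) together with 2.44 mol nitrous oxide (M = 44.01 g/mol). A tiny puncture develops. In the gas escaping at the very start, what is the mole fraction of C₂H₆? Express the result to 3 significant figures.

0.521

Rate_i ∝ x_i/√M_i (Graham's law weighted by mole fraction), so the effusate composition follows n_i/√M_i.
Mole fraction of C₂H₆ in the effusate = (n_C₂H₆/√M_C₂H₆) / (n_C₂H₆/√M_C₂H₆ + n_N₂O/√M_N₂O)
= (2.19/√30.07) / (2.19/√30.07 + 2.44/√44.01) = 0.3994/(0.3994 + 0.3678) = 0.521.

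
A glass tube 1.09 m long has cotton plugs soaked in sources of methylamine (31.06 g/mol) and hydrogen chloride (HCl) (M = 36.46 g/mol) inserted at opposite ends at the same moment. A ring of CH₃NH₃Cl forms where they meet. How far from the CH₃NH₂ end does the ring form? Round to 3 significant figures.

In equal time, each gas travels a distance ∝ its rate ∝ 1/√M, so d_CH₃NH₂/d_HCl = √(M_HCl/M_CH₃NH₂) = √(36.46/31.06) = 1.083.
With d_CH₃NH₂ + d_HCl = 1.09 m, d_HCl = 1.09/(1 + 1.083) = 0.5232 m.
d_CH₃NH₂ = 1.09 − 0.5232 = 0.567 m.

0.567 m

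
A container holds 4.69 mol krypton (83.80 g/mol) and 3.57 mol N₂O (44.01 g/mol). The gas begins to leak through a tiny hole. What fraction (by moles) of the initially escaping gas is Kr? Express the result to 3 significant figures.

The effusion rate of species i is ∝ p_i/√M_i ∝ n_i/√M_i.
Mole fraction of Kr in the effusate = (n_Kr/√M_Kr) / (n_Kr/√M_Kr + n_N₂O/√M_N₂O)
= (4.69/√83.80) / (4.69/√83.80 + 3.57/√44.01) = 0.5123/(0.5123 + 0.5381) = 0.488.

0.488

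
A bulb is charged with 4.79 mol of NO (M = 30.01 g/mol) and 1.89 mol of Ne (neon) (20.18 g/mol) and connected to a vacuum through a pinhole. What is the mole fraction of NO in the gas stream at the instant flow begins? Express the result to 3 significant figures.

Effusion rate of each component ∝ n_i/√M_i (partial pressure × 1/√M).
Mole fraction of NO in the effusate = (n_NO/√M_NO) / (n_NO/√M_NO + n_Ne/√M_Ne)
= (4.79/√30.01) / (4.79/√30.01 + 1.89/√20.18) = 0.8744/(0.8744 + 0.4207) = 0.675.

0.675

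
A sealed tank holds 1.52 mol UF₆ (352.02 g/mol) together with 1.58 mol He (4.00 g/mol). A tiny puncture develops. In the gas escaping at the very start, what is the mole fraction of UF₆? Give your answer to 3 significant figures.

0.0930

Rate_i ∝ x_i/√M_i (Graham's law weighted by mole fraction), so the effusate composition follows n_i/√M_i.
Mole fraction of UF₆ in the effusate = (n_UF₆/√M_UF₆) / (n_UF₆/√M_UF₆ + n_He/√M_He)
= (1.52/√352.02) / (1.52/√352.02 + 1.58/√4.00) = 0.08101/(0.08101 + 0.7900) = 0.0930.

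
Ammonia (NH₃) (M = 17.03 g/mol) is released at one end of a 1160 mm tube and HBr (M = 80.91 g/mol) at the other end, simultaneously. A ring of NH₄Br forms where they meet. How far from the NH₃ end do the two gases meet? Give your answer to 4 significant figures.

795.2 mm

The fronts meet when d_NH₃ + d_HBr = L with d_NH₃/d_HBr = √(M_HBr/M_NH₃) (Graham's law). Here √(M_HBr/M_NH₃) = √(80.91/17.03) = 2.180.
With d_NH₃ + d_HBr = 1160 mm, d_HBr = 1160/(1 + 2.180) = 364.8 mm.
d_NH₃ = 1160 − 364.8 = 795.2 mm.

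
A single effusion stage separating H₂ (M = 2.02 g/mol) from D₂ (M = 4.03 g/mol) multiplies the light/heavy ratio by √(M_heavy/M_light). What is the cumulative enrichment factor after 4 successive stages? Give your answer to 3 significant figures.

After 4 stages the ratio has grown by (√(4.03/2.02))^4 = (4.03/2.02)^(4/2).
= 1.99505^2 = 3.98.

3.98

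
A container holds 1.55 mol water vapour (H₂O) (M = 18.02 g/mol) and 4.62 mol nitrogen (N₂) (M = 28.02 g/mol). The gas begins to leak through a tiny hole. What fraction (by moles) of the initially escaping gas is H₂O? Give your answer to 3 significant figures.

Rate_i ∝ x_i/√M_i (Graham's law weighted by mole fraction), so the effusate composition follows n_i/√M_i.
So x_H₂O in the escaping gas = (n_H₂O/√M_H₂O) / Σ(n_i/√M_i)
= (1.55/√18.02) / (1.55/√18.02 + 4.62/√28.02) = 0.3651/(0.3651 + 0.8728) = 0.295.

0.295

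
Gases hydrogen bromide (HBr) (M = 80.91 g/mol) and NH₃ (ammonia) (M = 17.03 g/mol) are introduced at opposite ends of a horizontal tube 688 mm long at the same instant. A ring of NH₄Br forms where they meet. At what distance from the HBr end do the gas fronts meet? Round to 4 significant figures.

Distances travelled in equal time are proportional to diffusion rates, so d_HBr/d_NH₃ = √(M_NH₃/M_HBr) = √(17.03/80.91) = 0.4588.
With d_HBr + d_NH₃ = 688 mm, d_NH₃ = 688/(1 + 0.4588) = 471.6 mm.
d_HBr = 688 − 471.6 = 216.4 mm.

216.4 mm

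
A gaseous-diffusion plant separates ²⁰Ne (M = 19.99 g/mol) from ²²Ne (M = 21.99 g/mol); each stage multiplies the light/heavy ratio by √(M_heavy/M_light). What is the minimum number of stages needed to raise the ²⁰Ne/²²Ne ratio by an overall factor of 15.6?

58

Per stage α = (21.99/19.99)^(1/2) = 1.10005^0.5, giving ln α = 0.04768.
Need α^N ≥ 15.6 ⇒ N ≥ ln(15.6) / ln α = 2.747 / 0.04768 = 57.62.
Rounding up, N = 58 stages.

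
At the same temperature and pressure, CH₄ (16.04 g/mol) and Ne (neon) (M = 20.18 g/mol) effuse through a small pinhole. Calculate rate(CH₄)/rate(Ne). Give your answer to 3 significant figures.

1.12

From Graham's law, rate_CH₄/rate_Ne = √(M_Ne/M_CH₄) = √(20.18/16.04) = √1.258 = 1.12.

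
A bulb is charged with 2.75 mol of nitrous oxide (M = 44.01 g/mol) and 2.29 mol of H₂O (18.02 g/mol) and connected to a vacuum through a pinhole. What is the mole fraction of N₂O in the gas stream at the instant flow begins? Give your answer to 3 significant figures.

The effusion rate of species i is ∝ p_i/√M_i ∝ n_i/√M_i.
So x_N₂O in the escaping gas = (n_N₂O/√M_N₂O) / Σ(n_i/√M_i)
= (2.75/√44.01) / (2.75/√44.01 + 2.29/√18.02) = 0.4145/(0.4145 + 0.5395) = 0.435.

0.435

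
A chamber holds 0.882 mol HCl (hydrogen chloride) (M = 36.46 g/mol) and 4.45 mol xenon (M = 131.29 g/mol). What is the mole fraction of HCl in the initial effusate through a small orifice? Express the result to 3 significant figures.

0.273

Rate_i ∝ x_i/√M_i (Graham's law weighted by mole fraction), so the effusate composition follows n_i/√M_i.
So x_HCl in the escaping gas = (n_HCl/√M_HCl) / Σ(n_i/√M_i)
= (0.882/√36.46) / (0.882/√36.46 + 4.45/√131.29) = 0.1461/(0.1461 + 0.3884) = 0.273.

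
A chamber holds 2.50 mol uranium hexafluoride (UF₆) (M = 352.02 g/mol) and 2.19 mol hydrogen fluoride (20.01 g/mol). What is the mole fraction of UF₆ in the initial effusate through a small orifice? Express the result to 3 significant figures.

The effusion rate of species i is ∝ p_i/√M_i ∝ n_i/√M_i.
Mole fraction of UF₆ in the effusate = (n_UF₆/√M_UF₆) / (n_UF₆/√M_UF₆ + n_HF/√M_HF)
= (2.50/√352.02) / (2.50/√352.02 + 2.19/√20.01) = 0.1332/(0.1332 + 0.4896) = 0.214.

0.214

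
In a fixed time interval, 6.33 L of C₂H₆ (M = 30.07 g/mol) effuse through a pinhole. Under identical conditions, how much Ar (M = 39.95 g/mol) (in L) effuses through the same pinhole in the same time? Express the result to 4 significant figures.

5.492 L

Using Graham's law: rate_Ar/rate_C₂H₆ = √(M_C₂H₆/M_Ar) = √(30.07/39.95) = √0.7527 = 0.8676.
So the volume for Ar is 6.33 × 0.8676 = 5.492 L.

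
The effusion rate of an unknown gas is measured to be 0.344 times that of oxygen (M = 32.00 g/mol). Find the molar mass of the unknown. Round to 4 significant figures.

From Graham's law, rate_X/rate_O₂ = √(M_O₂/M_X).
0.344 = √(32.00/M_X)
M_X = 32.00 / 0.344² = 32.00 / 0.1183 = 270.4 g/mol

270.4 g/mol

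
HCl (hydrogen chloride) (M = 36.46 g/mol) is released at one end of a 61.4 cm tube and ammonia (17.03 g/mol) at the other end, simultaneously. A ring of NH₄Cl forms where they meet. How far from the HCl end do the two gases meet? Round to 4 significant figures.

The fronts meet when d_HCl + d_NH₃ = L with d_HCl/d_NH₃ = √(M_NH₃/M_HCl) (Graham's law). Here √(M_NH₃/M_HCl) = √(17.03/36.46) = 0.6834.
With d_HCl + d_NH₃ = 61.4 cm, d_NH₃ = 61.4/(1 + 0.6834) = 36.47 cm.
d_HCl = 61.4 − 36.47 = 24.93 cm.

24.93 cm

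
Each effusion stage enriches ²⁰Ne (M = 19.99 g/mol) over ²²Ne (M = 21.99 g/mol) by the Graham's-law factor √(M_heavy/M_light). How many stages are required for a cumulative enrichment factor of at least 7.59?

Per stage α = (21.99/19.99)^(1/2) = 1.10005^0.5, giving ln α = 0.04768.
Need α^N ≥ 7.59 ⇒ N ≥ ln(7.59) / ln α = 2.027 / 0.04768 = 42.51.
So at least 43 stages are needed.

43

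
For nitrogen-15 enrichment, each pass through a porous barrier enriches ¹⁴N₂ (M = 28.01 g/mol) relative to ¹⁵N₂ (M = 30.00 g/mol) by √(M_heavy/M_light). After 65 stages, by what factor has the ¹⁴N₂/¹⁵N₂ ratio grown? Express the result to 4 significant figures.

9.306

Overall factor = α^65 with α = √(30.00/28.01), i.e. (30.00/28.01)^(65/2).
= 1.07105^(65/2) = 9.306.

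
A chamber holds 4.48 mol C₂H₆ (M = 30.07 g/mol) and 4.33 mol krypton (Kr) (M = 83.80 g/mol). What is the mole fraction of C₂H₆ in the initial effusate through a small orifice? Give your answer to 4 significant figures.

0.6333

Each component's effusion rate ∝ (its partial pressure)·(1/√M) ∝ n_i/√M_i.
So x_C₂H₆ in the escaping gas = (n_C₂H₆/√M_C₂H₆) / Σ(n_i/√M_i)
= (4.48/√30.07) / (4.48/√30.07 + 4.33/√83.80) = 0.8170/(0.8170 + 0.4730) = 0.6333.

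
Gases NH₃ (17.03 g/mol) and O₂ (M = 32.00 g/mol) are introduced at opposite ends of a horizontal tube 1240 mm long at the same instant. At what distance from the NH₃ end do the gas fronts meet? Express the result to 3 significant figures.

717 mm

Distances travelled in equal time are proportional to diffusion rates, so d_NH₃/d_O₂ = √(M_O₂/M_NH₃) = √(32.00/17.03) = 1.371.
With d_NH₃ + d_O₂ = 1240 mm, d_O₂ = 1240/(1 + 1.371) = 523.0 mm.
d_NH₃ = 1240 − 523.0 = 717 mm.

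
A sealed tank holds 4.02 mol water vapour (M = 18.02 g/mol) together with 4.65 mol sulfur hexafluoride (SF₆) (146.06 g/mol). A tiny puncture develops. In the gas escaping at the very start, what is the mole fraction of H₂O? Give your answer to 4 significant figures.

Each component's effusion rate ∝ (its partial pressure)·(1/√M) ∝ n_i/√M_i.
x_H₂O(eff) = (n_H₂O/√M_H₂O) / (n_H₂O/√M_H₂O + n_SF₆/√M_SF₆)
= (4.02/√18.02) / (4.02/√18.02 + 4.65/√146.06) = 0.9470/(0.9470 + 0.3848) = 0.7111.

0.7111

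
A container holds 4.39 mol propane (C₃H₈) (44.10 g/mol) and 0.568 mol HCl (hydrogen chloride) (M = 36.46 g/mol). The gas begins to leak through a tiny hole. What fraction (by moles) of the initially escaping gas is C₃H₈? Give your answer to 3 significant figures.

Rate_i ∝ x_i/√M_i (Graham's law weighted by mole fraction), so the effusate composition follows n_i/√M_i.
So x_C₃H₈ in the escaping gas = (n_C₃H₈/√M_C₃H₈) / Σ(n_i/√M_i)
= (4.39/√44.10) / (4.39/√44.10 + 0.568/√36.46) = 0.6611/(0.6611 + 0.09407) = 0.875.

0.875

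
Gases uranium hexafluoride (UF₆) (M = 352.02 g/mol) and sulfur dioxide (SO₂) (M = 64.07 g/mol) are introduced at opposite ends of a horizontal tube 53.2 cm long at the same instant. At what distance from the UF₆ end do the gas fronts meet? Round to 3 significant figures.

In equal time, each gas travels a distance ∝ its rate ∝ 1/√M, so d_UF₆/d_SO₂ = √(M_SO₂/M_UF₆) = √(64.07/352.02) = 0.4266.
With d_UF₆ + d_SO₂ = 53.2 cm, d_SO₂ = 53.2/(1 + 0.4266) = 37.29 cm.
d_UF₆ = 53.2 − 37.29 = 15.9 cm.

15.9 cm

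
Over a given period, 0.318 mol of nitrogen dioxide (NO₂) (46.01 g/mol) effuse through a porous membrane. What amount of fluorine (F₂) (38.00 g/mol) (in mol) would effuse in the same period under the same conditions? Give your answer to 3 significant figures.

0.350 mol

Using Graham's law: rate_F₂/rate_NO₂ = √(M_NO₂/M_F₂) = √(46.01/38.00) = √1.211 = 1.100.
So the amount for F₂ is 0.318 × 1.100 = 0.350 mol.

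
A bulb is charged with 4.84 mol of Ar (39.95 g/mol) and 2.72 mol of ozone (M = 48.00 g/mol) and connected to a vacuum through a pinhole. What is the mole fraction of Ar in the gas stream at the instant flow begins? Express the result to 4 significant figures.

0.6611

Each component's effusion rate ∝ (its partial pressure)·(1/√M) ∝ n_i/√M_i.
So x_Ar in the escaping gas = (n_Ar/√M_Ar) / Σ(n_i/√M_i)
= (4.84/√39.95) / (4.84/√39.95 + 2.72/√48.00) = 0.7657/(0.7657 + 0.3926) = 0.6611.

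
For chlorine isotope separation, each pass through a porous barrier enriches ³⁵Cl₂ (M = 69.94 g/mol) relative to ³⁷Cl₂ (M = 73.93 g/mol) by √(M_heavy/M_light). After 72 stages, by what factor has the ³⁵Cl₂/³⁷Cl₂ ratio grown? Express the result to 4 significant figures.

After 72 stages the ratio has grown by (√(73.93/69.94))^72 = (73.93/69.94)^(72/2).
= 1.05705^36 = 7.369.

7.369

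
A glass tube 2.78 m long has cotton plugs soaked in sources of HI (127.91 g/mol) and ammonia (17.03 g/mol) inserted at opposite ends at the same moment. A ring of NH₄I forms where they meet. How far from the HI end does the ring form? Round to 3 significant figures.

0.743 m

Distances travelled in equal time are proportional to diffusion rates, so d_HI/d_NH₃ = √(M_NH₃/M_HI) = √(17.03/127.91) = 0.3649.
With d_HI + d_NH₃ = 2.78 m, d_NH₃ = 2.78/(1 + 0.3649) = 2.037 m.
d_HI = 2.78 − 2.037 = 0.743 m.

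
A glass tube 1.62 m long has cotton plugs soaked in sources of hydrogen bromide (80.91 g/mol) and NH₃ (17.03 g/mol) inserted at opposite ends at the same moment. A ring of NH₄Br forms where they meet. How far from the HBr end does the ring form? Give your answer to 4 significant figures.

0.5095 m

Graham's law gives d_HBr/d_NH₃ = rate_HBr/rate_NH₃ = √(M_NH₃/M_HBr) = √(17.03/80.91) = 0.4588.
With d_HBr + d_NH₃ = 1.62 m, d_NH₃ = 1.62/(1 + 0.4588) = 1.111 m.
d_HBr = 1.62 − 1.111 = 0.5095 m.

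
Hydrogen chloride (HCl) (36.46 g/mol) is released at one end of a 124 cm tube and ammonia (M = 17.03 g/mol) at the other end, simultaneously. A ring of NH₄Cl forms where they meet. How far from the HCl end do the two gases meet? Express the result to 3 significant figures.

50.3 cm

Distances travelled in equal time are proportional to diffusion rates, so d_HCl/d_NH₃ = √(M_NH₃/M_HCl) = √(17.03/36.46) = 0.6834.
With d_HCl + d_NH₃ = 124 cm, d_NH₃ = 124/(1 + 0.6834) = 73.66 cm.
d_HCl = 124 − 73.66 = 50.3 cm.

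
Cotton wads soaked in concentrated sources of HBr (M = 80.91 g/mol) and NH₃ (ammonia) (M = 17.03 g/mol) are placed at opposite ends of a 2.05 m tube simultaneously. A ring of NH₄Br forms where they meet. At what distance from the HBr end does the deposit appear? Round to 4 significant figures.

Graham's law gives d_HBr/d_NH₃ = rate_HBr/rate_NH₃ = √(M_NH₃/M_HBr) = √(17.03/80.91) = 0.4588.
With d_HBr + d_NH₃ = 2.05 m, d_NH₃ = 2.05/(1 + 0.4588) = 1.405 m.
d_HBr = 2.05 − 1.405 = 0.6447 m.

0.6447 m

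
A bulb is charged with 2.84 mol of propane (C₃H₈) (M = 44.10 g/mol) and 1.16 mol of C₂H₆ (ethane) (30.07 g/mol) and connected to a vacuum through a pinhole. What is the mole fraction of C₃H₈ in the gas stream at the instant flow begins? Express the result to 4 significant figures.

0.6691

Each component's effusion rate ∝ (its partial pressure)·(1/√M) ∝ n_i/√M_i.
So x_C₃H₈ in the escaping gas = (n_C₃H₈/√M_C₃H₈) / Σ(n_i/√M_i)
= (2.84/√44.10) / (2.84/√44.10 + 1.16/√30.07) = 0.4277/(0.4277 + 0.2115) = 0.6691.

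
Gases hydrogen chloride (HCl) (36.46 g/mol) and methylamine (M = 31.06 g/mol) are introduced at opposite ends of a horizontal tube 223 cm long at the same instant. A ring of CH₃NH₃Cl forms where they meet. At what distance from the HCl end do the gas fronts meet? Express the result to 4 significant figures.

Distances travelled in equal time are proportional to diffusion rates, so d_HCl/d_CH₃NH₂ = √(M_CH₃NH₂/M_HCl) = √(31.06/36.46) = 0.9230.
With d_HCl + d_CH₃NH₂ = 223 cm, d_CH₃NH₂ = 223/(1 + 0.9230) = 116.0 cm.
d_HCl = 223 − 116.0 = 107.0 cm.

107.0 cm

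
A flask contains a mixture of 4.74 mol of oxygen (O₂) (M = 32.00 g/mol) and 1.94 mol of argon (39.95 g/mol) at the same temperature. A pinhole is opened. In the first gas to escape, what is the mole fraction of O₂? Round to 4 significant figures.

Each component's effusion rate ∝ (its partial pressure)·(1/√M) ∝ n_i/√M_i.
Mole fraction of O₂ in the effusate = (n_O₂/√M_O₂) / (n_O₂/√M_O₂ + n_Ar/√M_Ar)
= (4.74/√32.00) / (4.74/√32.00 + 1.94/√39.95) = 0.8379/(0.8379 + 0.3069) = 0.7319.

0.7319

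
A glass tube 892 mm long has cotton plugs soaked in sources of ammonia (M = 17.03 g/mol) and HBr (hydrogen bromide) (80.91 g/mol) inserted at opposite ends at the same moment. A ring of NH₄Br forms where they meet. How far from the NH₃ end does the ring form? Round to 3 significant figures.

In equal time, each gas travels a distance ∝ its rate ∝ 1/√M, so d_NH₃/d_HBr = √(M_HBr/M_NH₃) = √(80.91/17.03) = 2.180.
With d_NH₃ + d_HBr = 892 mm, d_HBr = 892/(1 + 2.180) = 280.5 mm.
d_NH₃ = 892 − 280.5 = 611 mm.

611 mm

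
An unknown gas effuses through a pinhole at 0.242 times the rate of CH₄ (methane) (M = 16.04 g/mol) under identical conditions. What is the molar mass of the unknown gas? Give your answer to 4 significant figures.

273.9 g/mol

Using Graham's law: rate_X/rate_CH₄ = √(M_CH₄/M_X).
0.242 = √(16.04/M_X)
M_X = 16.04 / 0.242² = 16.04 / 0.05856 = 273.9 g/mol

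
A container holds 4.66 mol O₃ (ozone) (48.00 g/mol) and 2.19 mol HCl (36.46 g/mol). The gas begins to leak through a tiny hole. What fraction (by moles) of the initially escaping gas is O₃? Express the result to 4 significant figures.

0.6497

The effusion rate of species i is ∝ p_i/√M_i ∝ n_i/√M_i.
So x_O₃ in the escaping gas = (n_O₃/√M_O₃) / Σ(n_i/√M_i)
= (4.66/√48.00) / (4.66/√48.00 + 2.19/√36.46) = 0.6726/(0.6726 + 0.3627) = 0.6497.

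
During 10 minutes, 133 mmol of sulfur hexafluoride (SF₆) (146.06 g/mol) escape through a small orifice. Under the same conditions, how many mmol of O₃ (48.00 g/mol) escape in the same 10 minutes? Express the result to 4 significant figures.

Graham's law gives rate_O₃/rate_SF₆ = √(M_SF₆/M_O₃) = √(146.06/48.00) = √3.043 = 1.744.
So the amount for O₃ is 133 × 1.744 = 232.0 mmol.

232.0 mmol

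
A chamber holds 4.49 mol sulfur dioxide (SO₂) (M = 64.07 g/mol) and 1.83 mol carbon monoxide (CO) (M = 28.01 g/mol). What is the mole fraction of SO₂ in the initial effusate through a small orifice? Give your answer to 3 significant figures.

Effusion rate of each component ∝ n_i/√M_i (partial pressure × 1/√M).
Mole fraction of SO₂ in the effusate = (n_SO₂/√M_SO₂) / (n_SO₂/√M_SO₂ + n_CO/√M_CO)
= (4.49/√64.07) / (4.49/√64.07 + 1.83/√28.01) = 0.5609/(0.5609 + 0.3458) = 0.619.

0.619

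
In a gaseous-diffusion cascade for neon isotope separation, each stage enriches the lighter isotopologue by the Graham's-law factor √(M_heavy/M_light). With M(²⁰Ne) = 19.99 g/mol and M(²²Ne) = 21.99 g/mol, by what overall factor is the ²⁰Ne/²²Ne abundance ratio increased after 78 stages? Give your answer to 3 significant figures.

Each stage multiplies the ratio by α = √(21.99/19.99), so after 78 stages the overall factor is α^78 = (21.99/19.99)^(78/2).
= 1.10005^39 = 41.2.

41.2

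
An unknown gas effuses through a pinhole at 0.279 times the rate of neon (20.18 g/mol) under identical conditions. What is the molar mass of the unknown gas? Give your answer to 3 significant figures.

Using Graham's law: rate_X/rate_Ne = √(M_Ne/M_X).
0.279 = √(20.18/M_X)
M_X = 20.18 / 0.279² = 20.18 / 0.07784 = 259 g/mol

259 g/mol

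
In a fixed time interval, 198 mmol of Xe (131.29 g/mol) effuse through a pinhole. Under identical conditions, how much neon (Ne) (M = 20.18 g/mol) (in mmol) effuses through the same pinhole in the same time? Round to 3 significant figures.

505 mmol

Since effusion rate ∝ 1/√M, rate_Ne/rate_Xe = √(M_Xe/M_Ne) = √(131.29/20.18) = √6.506 = 2.551.
So the amount for Ne is 198 × 2.551 = 505 mmol.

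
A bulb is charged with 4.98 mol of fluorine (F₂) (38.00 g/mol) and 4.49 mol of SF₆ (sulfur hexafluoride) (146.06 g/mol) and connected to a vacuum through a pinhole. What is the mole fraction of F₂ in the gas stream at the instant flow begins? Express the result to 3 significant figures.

Effusion rate of each component ∝ n_i/√M_i (partial pressure × 1/√M).
So x_F₂ in the escaping gas = (n_F₂/√M_F₂) / Σ(n_i/√M_i)
= (4.98/√38.00) / (4.98/√38.00 + 4.49/√146.06) = 0.8079/(0.8079 + 0.3715) = 0.685.

0.685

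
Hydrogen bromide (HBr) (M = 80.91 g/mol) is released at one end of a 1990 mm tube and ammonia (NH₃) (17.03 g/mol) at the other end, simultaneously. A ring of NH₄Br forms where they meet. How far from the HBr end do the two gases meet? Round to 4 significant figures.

The fronts meet when d_HBr + d_NH₃ = L with d_HBr/d_NH₃ = √(M_NH₃/M_HBr) (Graham's law). Here √(M_NH₃/M_HBr) = √(17.03/80.91) = 0.4588.
With d_HBr + d_NH₃ = 1990 mm, d_NH₃ = 1990/(1 + 0.4588) = 1364 mm.
d_HBr = 1990 − 1364 = 625.8 mm.

625.8 mm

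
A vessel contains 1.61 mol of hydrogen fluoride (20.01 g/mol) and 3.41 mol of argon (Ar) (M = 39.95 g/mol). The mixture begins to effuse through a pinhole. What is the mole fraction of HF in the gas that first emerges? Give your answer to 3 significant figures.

Each component's effusion rate ∝ (its partial pressure)·(1/√M) ∝ n_i/√M_i.
So x_HF in the escaping gas = (n_HF/√M_HF) / Σ(n_i/√M_i)
= (1.61/√20.01) / (1.61/√20.01 + 3.41/√39.95) = 0.3599/(0.3599 + 0.5395) = 0.400.

0.400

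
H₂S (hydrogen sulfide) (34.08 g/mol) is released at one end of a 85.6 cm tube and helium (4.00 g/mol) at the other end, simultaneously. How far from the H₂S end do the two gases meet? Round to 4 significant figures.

21.84 cm

In equal time, each gas travels a distance ∝ its rate ∝ 1/√M, so d_H₂S/d_He = √(M_He/M_H₂S) = √(4.00/34.08) = 0.3426.
With d_H₂S + d_He = 85.6 cm, d_He = 85.6/(1 + 0.3426) = 63.76 cm.
d_H₂S = 85.6 − 63.76 = 21.84 cm.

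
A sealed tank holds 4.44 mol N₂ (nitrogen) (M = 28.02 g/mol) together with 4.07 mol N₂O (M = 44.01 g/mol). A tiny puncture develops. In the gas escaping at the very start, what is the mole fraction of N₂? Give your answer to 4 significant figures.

Effusion rate of each component ∝ n_i/√M_i (partial pressure × 1/√M).
Mole fraction of N₂ in the effusate = (n_N₂/√M_N₂) / (n_N₂/√M_N₂ + n_N₂O/√M_N₂O)
= (4.44/√28.02) / (4.44/√28.02 + 4.07/√44.01) = 0.8388/(0.8388 + 0.6135) = 0.5776.

0.5776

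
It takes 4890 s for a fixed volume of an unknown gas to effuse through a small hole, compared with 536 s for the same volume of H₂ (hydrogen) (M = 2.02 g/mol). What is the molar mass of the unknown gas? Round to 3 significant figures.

From Graham's law, t_X/t_H₂ = √(M_X/M_H₂).
4890/536 = 9.123 = √(M_X/2.02)
M_X = 2.02 × 9.123² = 2.02 × 83.23 = 168 g/mol

168 g/mol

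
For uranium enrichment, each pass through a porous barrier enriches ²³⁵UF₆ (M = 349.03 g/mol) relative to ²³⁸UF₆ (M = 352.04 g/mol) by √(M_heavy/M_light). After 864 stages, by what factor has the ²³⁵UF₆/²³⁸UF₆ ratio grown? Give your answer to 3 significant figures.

Overall factor = α^864 with α = √(352.04/349.03), i.e. (352.04/349.03)^(864/2).
= 1.00862^432 = 40.8.

40.8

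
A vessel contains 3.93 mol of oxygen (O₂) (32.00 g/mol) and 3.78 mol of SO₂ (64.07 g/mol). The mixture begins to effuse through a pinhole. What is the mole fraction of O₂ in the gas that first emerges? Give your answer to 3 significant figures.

0.595

Effusion rate of each component ∝ n_i/√M_i (partial pressure × 1/√M).
So x_O₂ in the escaping gas = (n_O₂/√M_O₂) / Σ(n_i/√M_i)
= (3.93/√32.00) / (3.93/√32.00 + 3.78/√64.07) = 0.6947/(0.6947 + 0.4722) = 0.595.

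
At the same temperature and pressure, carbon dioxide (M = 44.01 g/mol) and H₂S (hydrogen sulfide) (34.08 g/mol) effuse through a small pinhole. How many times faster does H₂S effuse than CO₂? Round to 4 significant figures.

1.136

Graham's law gives rate_H₂S/rate_CO₂ = √(M_CO₂/M_H₂S) = √(44.01/34.08) = √1.291 = 1.136.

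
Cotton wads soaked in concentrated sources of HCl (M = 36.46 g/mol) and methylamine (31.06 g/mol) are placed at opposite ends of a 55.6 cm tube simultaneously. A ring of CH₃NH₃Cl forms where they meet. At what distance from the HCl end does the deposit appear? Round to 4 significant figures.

Graham's law gives d_HCl/d_CH₃NH₂ = rate_HCl/rate_CH₃NH₂ = √(M_CH₃NH₂/M_HCl) = √(31.06/36.46) = 0.9230.
With d_HCl + d_CH₃NH₂ = 55.6 cm, d_CH₃NH₂ = 55.6/(1 + 0.9230) = 28.91 cm.
d_HCl = 55.6 − 28.91 = 26.69 cm.

26.69 cm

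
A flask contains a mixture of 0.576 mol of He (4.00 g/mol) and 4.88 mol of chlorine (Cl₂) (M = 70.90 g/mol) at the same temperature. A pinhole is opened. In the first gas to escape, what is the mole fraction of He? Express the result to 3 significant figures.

The effusion rate of species i is ∝ p_i/√M_i ∝ n_i/√M_i.
Mole fraction of He in the effusate = (n_He/√M_He) / (n_He/√M_He + n_Cl₂/√M_Cl₂)
= (0.576/√4.00) / (0.576/√4.00 + 4.88/√70.90) = 0.2880/(0.2880 + 0.5796) = 0.332.

0.332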